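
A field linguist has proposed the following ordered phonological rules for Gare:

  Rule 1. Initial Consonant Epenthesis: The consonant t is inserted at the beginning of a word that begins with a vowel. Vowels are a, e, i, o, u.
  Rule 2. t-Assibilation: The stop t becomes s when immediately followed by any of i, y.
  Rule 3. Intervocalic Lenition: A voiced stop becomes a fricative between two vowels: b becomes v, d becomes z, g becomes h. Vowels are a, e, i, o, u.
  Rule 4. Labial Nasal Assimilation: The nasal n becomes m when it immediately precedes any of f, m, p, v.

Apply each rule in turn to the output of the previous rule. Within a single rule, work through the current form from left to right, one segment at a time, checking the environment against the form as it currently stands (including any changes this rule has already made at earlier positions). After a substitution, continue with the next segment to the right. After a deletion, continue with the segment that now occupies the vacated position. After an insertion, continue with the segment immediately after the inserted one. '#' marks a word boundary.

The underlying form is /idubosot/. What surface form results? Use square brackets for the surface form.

Rule 1 Initial Consonant Epenthesis: [idubosot] → [tidubosot]
Rule 2 t-Assibilation: [tidubosot] → [sidubosot]
Rule 3 Intervocalic Lenition: [sidubosot] → [sizuvosot]
Rule 4 Labial Nasal Assimilation: no change — [sizuvosot]

[sizuvosot]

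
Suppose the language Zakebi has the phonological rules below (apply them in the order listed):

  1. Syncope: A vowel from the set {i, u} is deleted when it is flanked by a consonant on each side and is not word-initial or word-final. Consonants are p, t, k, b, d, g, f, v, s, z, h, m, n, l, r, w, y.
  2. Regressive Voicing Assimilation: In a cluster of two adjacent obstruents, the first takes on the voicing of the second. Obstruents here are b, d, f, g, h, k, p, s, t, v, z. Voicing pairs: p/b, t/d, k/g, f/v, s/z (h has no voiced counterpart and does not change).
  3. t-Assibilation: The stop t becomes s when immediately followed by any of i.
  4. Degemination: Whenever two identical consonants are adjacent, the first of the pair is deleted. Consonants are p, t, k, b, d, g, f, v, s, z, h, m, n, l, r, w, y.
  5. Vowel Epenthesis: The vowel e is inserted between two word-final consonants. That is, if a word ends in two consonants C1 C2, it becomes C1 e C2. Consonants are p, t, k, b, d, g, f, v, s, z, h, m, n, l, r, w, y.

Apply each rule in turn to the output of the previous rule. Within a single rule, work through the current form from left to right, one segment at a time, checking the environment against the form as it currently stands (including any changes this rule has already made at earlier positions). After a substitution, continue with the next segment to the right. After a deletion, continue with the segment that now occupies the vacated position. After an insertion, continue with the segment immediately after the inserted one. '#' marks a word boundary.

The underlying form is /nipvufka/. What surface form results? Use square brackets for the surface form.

1 Syncope: [nipvufka] → [npvfka]
2 Regressive Voicing Assimilation: [npvfka] → [nbffka]
3 t-Assibilation: no change — [nbffka]
4 Degemination: [nbffka] → [nbfka]
5 Vowel Epenthesis: no change — [nbfka]

[nbfka]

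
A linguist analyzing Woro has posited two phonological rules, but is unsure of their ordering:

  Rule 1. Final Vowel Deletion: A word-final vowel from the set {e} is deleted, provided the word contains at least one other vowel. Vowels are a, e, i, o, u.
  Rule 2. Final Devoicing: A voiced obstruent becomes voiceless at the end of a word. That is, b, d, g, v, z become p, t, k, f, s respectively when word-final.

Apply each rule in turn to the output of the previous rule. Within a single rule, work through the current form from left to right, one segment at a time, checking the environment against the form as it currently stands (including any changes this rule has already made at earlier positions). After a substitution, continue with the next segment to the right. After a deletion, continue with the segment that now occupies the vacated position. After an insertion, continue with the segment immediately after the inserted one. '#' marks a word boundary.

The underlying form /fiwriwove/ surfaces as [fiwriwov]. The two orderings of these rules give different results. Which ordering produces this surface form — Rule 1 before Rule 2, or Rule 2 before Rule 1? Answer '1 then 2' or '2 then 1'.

2 then 1

Order 1 then 2:
  1 Final Vowel Deletion: [fiwriwove] → [fiwriwov]
  2 Final Devoicing: [fiwriwov] → [fiwriwof]
  result: [fiwriwof]
Order 2 then 1:
  2 Final Devoicing: no change — [fiwriwove]
  1 Final Vowel Deletion: [fiwriwove] → [fiwriwov]
  result: [fiwriwov]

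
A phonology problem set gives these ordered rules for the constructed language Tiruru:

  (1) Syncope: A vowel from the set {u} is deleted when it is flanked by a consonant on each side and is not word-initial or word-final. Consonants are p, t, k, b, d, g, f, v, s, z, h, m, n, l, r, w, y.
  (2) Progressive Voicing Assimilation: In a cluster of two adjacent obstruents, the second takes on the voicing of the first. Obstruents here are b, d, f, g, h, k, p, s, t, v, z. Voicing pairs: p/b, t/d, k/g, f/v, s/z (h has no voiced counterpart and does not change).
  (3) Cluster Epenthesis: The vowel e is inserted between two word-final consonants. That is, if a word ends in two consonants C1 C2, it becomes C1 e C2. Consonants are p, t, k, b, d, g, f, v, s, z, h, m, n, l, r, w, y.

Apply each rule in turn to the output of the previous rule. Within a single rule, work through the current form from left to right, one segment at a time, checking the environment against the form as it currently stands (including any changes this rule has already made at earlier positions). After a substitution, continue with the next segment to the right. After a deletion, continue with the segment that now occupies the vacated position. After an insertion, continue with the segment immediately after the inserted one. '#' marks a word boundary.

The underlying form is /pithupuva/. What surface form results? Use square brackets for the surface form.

[pithpfa]

(1) Syncope: [pithupuva] → [pithpva]
(2) Progressive Voicing Assimilation: [pithpva] → [pithpfa]
(3) Cluster Epenthesis: no change — [pithpfa]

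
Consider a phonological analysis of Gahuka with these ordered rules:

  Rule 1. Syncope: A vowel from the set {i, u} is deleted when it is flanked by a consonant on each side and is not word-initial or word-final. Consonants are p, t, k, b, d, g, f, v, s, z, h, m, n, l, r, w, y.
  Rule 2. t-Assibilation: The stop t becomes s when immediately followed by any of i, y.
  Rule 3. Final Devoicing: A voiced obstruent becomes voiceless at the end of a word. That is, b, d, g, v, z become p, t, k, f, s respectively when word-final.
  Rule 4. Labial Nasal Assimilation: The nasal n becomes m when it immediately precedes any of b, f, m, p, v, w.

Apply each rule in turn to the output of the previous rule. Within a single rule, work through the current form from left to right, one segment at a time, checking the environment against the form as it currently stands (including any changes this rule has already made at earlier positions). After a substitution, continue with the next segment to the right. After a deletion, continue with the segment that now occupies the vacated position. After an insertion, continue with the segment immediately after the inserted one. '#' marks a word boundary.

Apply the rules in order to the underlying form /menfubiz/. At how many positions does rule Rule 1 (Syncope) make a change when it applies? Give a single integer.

2

Rule 1 Syncope: [menfubiz] → [menfbz]
Rule 2 t-Assibilation: no change — [menfbz]
Rule 3 Final Devoicing: [menfbz] → [menfbs]
Rule 4 Labial Nasal Assimilation: [menfbs] → [memfbs]
Rule Rule 1 changed 2 position(s).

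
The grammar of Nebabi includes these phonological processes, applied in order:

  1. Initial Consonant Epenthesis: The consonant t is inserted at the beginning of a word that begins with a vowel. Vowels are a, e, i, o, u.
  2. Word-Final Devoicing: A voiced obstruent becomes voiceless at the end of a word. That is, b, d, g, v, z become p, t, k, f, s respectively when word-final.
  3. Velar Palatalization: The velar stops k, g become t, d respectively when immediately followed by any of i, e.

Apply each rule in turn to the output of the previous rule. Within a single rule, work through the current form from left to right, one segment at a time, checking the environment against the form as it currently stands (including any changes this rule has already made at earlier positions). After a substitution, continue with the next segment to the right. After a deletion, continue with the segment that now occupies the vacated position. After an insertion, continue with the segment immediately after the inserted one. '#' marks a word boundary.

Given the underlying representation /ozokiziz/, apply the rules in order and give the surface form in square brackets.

1 Initial Consonant Epenthesis: [ozokiziz] → [tozokiziz]
2 Word-Final Devoicing: [tozokiziz] → [tozokizis]
3 Velar Palatalization: [tozokizis] → [tozotizis]

[tozotizis]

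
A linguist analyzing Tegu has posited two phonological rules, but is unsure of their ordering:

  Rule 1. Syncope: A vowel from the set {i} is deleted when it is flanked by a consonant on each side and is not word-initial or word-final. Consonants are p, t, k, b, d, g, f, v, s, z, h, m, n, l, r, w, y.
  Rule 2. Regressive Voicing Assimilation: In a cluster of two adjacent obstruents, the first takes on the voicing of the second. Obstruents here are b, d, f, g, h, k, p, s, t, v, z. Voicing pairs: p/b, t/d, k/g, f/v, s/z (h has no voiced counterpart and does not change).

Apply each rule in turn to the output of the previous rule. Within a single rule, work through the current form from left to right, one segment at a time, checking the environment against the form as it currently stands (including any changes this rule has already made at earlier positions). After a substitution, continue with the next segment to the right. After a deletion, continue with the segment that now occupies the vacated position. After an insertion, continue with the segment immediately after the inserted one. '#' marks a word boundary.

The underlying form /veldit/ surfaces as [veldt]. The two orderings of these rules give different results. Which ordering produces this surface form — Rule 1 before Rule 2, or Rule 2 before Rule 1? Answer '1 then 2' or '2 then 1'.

2 then 1

Order 1 then 2:
  1 Syncope: [veldit] → [veldt]
  2 Regressive Voicing Assimilation: [veldt] → [veltt]
  result: [veltt]
Order 2 then 1:
  2 Regressive Voicing Assimilation: no change — [veldit]
  1 Syncope: [veldit] → [veldt]
  result: [veldt]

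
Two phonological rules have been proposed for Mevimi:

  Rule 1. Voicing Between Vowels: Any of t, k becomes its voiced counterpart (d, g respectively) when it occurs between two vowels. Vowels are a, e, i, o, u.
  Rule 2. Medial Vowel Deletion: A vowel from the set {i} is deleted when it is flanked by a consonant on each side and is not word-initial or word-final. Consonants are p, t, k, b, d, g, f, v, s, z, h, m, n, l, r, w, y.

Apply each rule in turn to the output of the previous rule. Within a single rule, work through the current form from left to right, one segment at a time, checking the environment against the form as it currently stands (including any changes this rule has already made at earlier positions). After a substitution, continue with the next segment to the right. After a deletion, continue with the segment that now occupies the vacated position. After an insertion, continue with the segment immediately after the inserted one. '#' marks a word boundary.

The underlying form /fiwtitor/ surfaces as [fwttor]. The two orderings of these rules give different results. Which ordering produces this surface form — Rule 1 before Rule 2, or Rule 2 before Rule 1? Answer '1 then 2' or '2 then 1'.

Order 1 then 2:
  1 Voicing Between Vowels: [fiwtitor] → [fiwtidor]
  2 Medial Vowel Deletion: [fiwtidor] → [fwtdor]
  result: [fwtdor]
Order 2 then 1:
  2 Medial Vowel Deletion: [fiwtitor] → [fwttor]
  1 Voicing Between Vowels: no change — [fwttor]
  result: [fwttor]

2 then 1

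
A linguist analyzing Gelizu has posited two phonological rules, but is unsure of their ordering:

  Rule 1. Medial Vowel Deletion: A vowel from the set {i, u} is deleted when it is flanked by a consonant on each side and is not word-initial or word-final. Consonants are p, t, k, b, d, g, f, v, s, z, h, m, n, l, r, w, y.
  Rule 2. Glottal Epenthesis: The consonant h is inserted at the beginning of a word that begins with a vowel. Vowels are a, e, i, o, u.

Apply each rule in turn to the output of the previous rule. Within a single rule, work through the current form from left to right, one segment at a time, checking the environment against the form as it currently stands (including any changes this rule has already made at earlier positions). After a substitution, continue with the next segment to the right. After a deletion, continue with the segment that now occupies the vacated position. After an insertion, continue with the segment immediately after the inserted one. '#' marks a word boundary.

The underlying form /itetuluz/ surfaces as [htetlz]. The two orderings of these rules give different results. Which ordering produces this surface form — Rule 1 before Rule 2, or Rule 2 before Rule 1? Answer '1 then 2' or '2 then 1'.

Order 1 then 2:
  1 Medial Vowel Deletion: [itetuluz] → [itetlz]
  2 Glottal Epenthesis: [itetlz] → [hitetlz]
  result: [hitetlz]
Order 2 then 1:
  2 Glottal Epenthesis: [itetuluz] → [hitetuluz]
  1 Medial Vowel Deletion: [hitetuluz] → [htetlz]
  result: [htetlz]

2 then 1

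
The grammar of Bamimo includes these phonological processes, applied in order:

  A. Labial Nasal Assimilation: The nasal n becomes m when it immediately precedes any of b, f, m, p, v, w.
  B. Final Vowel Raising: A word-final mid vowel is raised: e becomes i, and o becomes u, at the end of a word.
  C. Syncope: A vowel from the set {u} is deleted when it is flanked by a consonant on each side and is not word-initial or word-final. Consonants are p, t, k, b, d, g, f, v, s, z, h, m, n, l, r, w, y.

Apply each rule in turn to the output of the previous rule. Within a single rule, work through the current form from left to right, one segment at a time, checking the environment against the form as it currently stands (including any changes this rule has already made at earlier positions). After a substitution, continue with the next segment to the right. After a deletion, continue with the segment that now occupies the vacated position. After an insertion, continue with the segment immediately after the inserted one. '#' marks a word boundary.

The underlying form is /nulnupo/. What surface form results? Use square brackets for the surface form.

[nlnpu]

A Labial Nasal Assimilation: no change — [nulnupo]
B Final Vowel Raising: [nulnupo] → [nulnupu]
C Syncope: [nulnupu] → [nlnpu]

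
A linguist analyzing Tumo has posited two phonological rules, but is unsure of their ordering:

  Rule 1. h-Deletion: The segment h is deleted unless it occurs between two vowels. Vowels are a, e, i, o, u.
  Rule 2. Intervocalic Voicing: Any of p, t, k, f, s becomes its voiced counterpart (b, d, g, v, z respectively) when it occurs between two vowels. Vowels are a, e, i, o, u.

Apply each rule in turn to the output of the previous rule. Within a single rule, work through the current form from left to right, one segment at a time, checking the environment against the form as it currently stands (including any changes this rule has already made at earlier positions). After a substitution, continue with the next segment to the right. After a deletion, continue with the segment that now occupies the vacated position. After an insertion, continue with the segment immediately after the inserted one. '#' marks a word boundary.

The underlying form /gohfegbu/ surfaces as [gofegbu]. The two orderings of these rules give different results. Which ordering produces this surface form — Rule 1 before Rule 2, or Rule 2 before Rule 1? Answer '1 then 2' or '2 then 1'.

2 then 1

Order 1 then 2:
  1 h-Deletion: [gohfegbu] → [gofegbu]
  2 Intervocalic Voicing: [gofegbu] → [govegbu]
  result: [govegbu]
Order 2 then 1:
  2 Intervocalic Voicing: no change — [gohfegbu]
  1 h-Deletion: [gohfegbu] → [gofegbu]
  result: [gofegbu]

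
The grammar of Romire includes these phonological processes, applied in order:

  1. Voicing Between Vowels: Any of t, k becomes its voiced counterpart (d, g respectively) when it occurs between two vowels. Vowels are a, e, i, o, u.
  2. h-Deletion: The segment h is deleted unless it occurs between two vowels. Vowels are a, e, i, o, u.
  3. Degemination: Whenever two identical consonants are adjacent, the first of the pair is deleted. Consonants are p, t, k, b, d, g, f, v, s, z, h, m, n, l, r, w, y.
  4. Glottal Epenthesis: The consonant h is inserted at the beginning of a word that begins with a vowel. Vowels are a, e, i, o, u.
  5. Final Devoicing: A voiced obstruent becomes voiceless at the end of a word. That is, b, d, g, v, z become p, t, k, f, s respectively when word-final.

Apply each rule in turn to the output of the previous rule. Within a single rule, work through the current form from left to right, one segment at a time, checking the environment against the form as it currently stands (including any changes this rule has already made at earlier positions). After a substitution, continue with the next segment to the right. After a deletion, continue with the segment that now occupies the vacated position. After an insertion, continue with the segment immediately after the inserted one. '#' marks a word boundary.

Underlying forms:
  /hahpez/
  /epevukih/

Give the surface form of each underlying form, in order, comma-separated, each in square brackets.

/hahpez/:
  1 Voicing Between Vowels: no change — [hahpez]
  2 h-Deletion: [hahpez] → [apez]
  3 Degemination: no change — [apez]
  4 Glottal Epenthesis: [apez] → [hapez]
  5 Final Devoicing: [hapez] → [hapes]
/epevukih/:
  1 Voicing Between Vowels: [epevukih] → [epevugih]
  2 h-Deletion: [epevugih] → [epevugi]
  3 Degemination: no change — [epevugi]
  4 Glottal Epenthesis: [epevugi] → [hepevugi]
  5 Final Devoicing: no change — [hepevugi]

[hapes], [hepevugi]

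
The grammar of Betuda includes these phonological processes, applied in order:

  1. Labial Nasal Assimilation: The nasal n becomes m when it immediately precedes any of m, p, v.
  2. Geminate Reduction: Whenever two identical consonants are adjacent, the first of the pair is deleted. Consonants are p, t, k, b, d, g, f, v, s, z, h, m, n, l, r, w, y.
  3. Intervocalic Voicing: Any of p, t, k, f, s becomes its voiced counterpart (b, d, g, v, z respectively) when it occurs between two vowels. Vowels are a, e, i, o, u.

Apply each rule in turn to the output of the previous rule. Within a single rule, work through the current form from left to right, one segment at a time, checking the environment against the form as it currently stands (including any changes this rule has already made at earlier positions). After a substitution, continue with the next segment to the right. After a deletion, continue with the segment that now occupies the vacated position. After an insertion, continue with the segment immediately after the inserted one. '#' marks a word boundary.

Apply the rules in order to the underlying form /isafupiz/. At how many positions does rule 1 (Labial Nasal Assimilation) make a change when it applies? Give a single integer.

0

1 Labial Nasal Assimilation: no change — [isafupiz]
2 Geminate Reduction: no change — [isafupiz]
3 Intervocalic Voicing: [isafupiz] → [izavubiz]
Rule 1 changed 0 position(s).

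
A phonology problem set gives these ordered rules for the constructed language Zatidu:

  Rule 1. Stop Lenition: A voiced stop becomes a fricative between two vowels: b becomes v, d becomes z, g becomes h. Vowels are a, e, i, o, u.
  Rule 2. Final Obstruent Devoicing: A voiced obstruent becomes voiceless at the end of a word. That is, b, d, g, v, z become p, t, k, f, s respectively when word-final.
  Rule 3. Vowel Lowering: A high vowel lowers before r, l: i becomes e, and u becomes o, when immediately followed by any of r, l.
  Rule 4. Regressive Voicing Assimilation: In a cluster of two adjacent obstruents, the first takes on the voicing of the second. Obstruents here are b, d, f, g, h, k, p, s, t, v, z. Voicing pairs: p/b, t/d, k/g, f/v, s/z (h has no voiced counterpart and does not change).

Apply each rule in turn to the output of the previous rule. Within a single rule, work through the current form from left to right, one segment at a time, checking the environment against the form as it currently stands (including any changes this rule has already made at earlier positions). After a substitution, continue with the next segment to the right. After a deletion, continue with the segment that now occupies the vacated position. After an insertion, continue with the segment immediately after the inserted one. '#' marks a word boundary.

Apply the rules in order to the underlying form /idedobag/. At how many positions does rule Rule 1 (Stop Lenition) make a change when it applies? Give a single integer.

3

Rule 1 Stop Lenition: [idedobag] → [izezovag]
Rule 2 Final Obstruent Devoicing: [izezovag] → [izezovak]
Rule 3 Vowel Lowering: no change — [izezovak]
Rule 4 Regressive Voicing Assimilation: no change — [izezovak]
Rule Rule 1 changed 3 position(s).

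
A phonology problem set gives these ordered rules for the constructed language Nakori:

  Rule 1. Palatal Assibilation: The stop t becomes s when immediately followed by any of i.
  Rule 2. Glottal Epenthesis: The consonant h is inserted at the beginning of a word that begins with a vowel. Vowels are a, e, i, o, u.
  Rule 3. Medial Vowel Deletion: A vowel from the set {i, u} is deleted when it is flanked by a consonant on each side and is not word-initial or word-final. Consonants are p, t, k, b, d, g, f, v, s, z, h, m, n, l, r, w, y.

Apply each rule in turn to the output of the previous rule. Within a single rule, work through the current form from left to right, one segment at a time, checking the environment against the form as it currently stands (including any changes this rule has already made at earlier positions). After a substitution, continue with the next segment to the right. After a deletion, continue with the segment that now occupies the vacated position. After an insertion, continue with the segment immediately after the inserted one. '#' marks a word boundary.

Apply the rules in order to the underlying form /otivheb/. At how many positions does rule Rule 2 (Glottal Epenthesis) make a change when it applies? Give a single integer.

1

Rule 1 Palatal Assibilation: [otivheb] → [osivheb]
Rule 2 Glottal Epenthesis: [osivheb] → [hosivheb]
Rule 3 Medial Vowel Deletion: [hosivheb] → [hosvheb]
Rule Rule 2 changed 1 position(s).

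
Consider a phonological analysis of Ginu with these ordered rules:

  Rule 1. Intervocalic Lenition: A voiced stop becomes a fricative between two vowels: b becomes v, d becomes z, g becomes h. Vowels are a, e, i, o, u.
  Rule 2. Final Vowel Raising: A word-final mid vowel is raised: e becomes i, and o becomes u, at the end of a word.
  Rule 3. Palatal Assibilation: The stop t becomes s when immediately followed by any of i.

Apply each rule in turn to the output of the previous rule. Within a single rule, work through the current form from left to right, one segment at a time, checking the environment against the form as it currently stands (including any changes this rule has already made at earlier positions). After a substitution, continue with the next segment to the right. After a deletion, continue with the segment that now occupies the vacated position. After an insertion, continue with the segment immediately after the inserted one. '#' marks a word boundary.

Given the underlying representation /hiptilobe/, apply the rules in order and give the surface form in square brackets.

[hipsilovi]

Rule 1 Intervocalic Lenition: [hiptilobe] → [hiptilove]
Rule 2 Final Vowel Raising: [hiptilove] → [hiptilovi]
Rule 3 Palatal Assibilation: [hiptilovi] → [hipsilovi]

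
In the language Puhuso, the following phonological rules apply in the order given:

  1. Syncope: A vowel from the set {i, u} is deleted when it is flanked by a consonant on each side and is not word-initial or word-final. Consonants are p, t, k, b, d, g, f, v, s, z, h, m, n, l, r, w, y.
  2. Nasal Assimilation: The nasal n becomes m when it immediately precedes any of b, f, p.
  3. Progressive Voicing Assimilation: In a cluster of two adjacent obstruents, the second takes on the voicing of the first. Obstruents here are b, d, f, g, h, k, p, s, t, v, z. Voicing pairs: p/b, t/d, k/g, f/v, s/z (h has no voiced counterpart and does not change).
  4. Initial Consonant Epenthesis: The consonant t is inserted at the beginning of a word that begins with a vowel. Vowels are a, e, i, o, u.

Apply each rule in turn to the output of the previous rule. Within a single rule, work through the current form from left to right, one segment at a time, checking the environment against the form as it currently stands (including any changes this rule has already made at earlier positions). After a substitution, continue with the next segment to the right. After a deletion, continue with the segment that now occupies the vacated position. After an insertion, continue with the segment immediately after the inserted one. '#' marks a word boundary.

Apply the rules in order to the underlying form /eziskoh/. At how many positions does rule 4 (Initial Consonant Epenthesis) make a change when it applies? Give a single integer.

1

1 Syncope: [eziskoh] → [ezskoh]
2 Nasal Assimilation: no change — [ezskoh]
3 Progressive Voicing Assimilation: [ezskoh] → [ezzgoh]
4 Initial Consonant Epenthesis: [ezzgoh] → [tezzgoh]
Rule 4 changed 1 position(s).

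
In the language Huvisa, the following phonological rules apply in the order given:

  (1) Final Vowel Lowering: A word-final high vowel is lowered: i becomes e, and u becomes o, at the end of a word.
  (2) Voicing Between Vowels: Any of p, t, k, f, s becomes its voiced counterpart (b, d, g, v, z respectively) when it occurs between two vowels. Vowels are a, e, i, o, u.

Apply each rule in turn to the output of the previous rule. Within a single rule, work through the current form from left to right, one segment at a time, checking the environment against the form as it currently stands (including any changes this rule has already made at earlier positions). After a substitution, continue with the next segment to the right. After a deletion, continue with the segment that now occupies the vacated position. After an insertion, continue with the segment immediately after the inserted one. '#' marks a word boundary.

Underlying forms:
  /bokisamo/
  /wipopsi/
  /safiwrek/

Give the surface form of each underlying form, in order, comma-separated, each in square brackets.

[bogizamo], [wibopse], [saviwrek]

/bokisamo/:
  (1) Final Vowel Lowering: no change — [bokisamo]
  (2) Voicing Between Vowels: [bokisamo] → [bogizamo]
/wipopsi/:
  (1) Final Vowel Lowering: [wipopsi] → [wipopse]
  (2) Voicing Between Vowels: [wipopse] → [wibopse]
/safiwrek/:
  (1) Final Vowel Lowering: no change — [safiwrek]
  (2) Voicing Between Vowels: [safiwrek] → [saviwrek]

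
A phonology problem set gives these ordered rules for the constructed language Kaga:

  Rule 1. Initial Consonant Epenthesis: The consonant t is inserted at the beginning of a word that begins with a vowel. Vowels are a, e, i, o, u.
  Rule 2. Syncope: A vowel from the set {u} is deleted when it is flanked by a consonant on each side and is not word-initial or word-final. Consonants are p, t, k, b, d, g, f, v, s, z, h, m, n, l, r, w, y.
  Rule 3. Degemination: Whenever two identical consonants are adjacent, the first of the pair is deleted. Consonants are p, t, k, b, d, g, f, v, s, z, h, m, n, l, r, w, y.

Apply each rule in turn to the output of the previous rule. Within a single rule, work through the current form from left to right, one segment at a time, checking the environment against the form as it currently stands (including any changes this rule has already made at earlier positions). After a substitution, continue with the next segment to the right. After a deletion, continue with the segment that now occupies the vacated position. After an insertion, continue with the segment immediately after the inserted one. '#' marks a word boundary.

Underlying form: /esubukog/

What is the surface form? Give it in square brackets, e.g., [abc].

[tesbkog]

Rule 1 Initial Consonant Epenthesis: [esubukog] → [tesubukog]
Rule 2 Syncope: [tesubukog] → [tesbkog]
Rule 3 Degemination: no change — [tesbkog]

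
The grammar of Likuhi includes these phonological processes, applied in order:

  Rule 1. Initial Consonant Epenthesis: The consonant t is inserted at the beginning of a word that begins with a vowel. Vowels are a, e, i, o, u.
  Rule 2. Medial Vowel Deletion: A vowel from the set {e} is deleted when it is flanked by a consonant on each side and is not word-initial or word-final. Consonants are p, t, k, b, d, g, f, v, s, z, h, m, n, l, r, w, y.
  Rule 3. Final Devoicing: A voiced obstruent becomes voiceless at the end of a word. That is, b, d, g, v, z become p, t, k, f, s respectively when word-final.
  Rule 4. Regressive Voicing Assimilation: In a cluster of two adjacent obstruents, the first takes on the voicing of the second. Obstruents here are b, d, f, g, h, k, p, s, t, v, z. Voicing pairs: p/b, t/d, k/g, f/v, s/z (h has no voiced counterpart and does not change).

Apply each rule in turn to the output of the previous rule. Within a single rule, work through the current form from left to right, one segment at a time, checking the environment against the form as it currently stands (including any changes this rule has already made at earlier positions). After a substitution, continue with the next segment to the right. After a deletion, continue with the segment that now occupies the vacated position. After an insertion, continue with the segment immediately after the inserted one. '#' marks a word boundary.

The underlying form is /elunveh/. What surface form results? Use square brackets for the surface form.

[tlunfh]

Rule 1 Initial Consonant Epenthesis: [elunveh] → [telunveh]
Rule 2 Medial Vowel Deletion: [telunveh] → [tlunvh]
Rule 3 Final Devoicing: no change — [tlunvh]
Rule 4 Regressive Voicing Assimilation: [tlunvh] → [tlunfh]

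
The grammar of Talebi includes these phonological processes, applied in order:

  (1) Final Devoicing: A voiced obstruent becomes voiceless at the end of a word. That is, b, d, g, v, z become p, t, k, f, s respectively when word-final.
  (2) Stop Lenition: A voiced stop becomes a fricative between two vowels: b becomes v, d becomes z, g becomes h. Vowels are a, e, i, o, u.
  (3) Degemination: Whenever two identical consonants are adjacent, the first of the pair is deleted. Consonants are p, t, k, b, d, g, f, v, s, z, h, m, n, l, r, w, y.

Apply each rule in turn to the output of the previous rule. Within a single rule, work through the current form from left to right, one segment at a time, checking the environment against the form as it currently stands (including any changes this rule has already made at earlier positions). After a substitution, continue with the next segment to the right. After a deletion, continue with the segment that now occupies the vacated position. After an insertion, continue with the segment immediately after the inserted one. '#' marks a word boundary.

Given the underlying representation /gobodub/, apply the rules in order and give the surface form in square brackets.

(1) Final Devoicing: [gobodub] → [gobodup]
(2) Stop Lenition: [gobodup] → [govozup]
(3) Degemination: no change — [govozup]

[govozup]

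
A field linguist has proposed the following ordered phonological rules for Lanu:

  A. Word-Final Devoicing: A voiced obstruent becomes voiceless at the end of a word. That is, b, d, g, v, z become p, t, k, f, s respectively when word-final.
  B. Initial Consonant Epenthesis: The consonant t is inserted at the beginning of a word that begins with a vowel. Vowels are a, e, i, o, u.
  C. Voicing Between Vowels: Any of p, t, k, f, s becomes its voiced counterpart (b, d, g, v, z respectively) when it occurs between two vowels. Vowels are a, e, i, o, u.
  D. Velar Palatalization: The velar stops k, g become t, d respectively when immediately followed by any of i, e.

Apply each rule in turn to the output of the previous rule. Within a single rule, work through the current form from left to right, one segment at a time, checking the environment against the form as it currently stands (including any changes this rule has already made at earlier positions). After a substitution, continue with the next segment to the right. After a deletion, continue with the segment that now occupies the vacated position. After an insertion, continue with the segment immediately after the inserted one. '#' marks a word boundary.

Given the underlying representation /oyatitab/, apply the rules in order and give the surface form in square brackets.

[toyadidap]

A Word-Final Devoicing: [oyatitab] → [oyatitap]
B Initial Consonant Epenthesis: [oyatitap] → [toyatitap]
C Voicing Between Vowels: [toyatitap] → [toyadidap]
D Velar Palatalization: no change — [toyadidap]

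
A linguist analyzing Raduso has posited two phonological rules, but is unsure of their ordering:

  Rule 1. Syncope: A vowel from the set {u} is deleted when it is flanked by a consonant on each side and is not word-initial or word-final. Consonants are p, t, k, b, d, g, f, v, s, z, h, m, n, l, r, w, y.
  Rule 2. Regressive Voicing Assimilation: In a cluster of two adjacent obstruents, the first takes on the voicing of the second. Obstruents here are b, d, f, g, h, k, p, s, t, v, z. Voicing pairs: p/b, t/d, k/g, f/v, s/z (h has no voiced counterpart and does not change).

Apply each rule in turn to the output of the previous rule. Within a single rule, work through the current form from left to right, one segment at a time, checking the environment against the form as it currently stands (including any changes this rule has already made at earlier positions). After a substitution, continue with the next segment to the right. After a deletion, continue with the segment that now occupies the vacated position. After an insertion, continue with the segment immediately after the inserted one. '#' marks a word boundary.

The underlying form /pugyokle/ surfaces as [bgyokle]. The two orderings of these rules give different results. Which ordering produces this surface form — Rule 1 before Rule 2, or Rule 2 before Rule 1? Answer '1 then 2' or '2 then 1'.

1 then 2

Order 1 then 2:
  1 Syncope: [pugyokle] → [pgyokle]
  2 Regressive Voicing Assimilation: [pgyokle] → [bgyokle]
  result: [bgyokle]
Order 2 then 1:
  2 Regressive Voicing Assimilation: no change — [pugyokle]
  1 Syncope: [pugyokle] → [pgyokle]
  result: [pgyokle]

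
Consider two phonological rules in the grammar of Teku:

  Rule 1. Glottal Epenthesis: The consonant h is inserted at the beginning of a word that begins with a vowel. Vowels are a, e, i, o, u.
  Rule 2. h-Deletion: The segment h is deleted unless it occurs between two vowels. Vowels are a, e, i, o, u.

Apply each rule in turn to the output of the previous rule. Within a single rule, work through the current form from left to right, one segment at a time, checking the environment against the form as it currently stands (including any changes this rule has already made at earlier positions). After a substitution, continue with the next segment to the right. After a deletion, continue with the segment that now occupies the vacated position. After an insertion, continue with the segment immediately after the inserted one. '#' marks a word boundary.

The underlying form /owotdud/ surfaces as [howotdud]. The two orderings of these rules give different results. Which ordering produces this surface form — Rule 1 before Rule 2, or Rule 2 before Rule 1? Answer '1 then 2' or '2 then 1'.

2 then 1

Order 1 then 2:
  1 Glottal Epenthesis: [owotdud] → [howotdud]
  2 h-Deletion: [howotdud] → [owotdud]
  result: [owotdud]
Order 2 then 1:
  2 h-Deletion: no change — [owotdud]
  1 Glottal Epenthesis: [owotdud] → [howotdud]
  result: [howotdud]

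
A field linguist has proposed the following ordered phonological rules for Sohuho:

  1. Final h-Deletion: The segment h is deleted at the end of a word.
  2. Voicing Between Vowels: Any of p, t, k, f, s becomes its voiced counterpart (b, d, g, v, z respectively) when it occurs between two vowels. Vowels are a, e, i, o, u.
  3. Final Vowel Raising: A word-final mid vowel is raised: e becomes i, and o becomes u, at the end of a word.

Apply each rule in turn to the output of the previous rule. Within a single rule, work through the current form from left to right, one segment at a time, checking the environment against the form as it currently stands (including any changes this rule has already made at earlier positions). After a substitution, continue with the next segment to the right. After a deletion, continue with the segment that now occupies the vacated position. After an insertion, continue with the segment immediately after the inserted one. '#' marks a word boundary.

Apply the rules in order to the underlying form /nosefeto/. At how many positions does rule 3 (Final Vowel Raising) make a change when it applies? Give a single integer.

1

1 Final h-Deletion: no change — [nosefeto]
2 Voicing Between Vowels: [nosefeto] → [nozevedo]
3 Final Vowel Raising: [nozevedo] → [nozevedu]
Rule 3 changed 1 position(s).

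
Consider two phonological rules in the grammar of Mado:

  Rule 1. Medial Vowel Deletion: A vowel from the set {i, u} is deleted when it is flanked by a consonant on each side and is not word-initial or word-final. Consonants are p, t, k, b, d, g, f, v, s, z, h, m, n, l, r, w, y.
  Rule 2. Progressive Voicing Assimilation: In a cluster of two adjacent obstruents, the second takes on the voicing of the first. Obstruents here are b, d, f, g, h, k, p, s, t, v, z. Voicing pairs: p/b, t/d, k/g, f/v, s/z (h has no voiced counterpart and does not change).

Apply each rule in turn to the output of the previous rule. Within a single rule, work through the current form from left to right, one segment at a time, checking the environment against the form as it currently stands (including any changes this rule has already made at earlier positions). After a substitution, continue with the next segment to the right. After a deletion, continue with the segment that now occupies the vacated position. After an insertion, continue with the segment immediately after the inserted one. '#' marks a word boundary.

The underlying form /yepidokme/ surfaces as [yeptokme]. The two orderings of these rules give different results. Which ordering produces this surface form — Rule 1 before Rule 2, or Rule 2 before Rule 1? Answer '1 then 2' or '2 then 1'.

1 then 2

Order 1 then 2:
  1 Medial Vowel Deletion: [yepidokme] → [yepdokme]
  2 Progressive Voicing Assimilation: [yepdokme] → [yeptokme]
  result: [yeptokme]
Order 2 then 1:
  2 Progressive Voicing Assimilation: no change — [yepidokme]
  1 Medial Vowel Deletion: [yepidokme] → [yepdokme]
  result: [yepdokme]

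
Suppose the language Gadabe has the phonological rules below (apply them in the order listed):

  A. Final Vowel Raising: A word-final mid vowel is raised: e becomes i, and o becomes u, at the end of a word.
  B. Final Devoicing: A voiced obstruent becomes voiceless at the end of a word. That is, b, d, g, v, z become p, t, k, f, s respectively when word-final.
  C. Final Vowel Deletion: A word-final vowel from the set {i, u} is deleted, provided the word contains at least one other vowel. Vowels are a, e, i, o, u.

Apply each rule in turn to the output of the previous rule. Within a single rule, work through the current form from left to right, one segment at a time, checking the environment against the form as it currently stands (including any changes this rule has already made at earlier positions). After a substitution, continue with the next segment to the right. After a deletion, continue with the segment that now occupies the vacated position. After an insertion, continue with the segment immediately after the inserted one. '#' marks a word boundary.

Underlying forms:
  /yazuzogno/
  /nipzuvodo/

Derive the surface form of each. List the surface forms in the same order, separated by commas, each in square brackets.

[yazuzogn], [nipzuvod]

/yazuzogno/:
  A Final Vowel Raising: [yazuzogno] → [yazuzognu]
  B Final Devoicing: no change — [yazuzognu]
  C Final Vowel Deletion: [yazuzognu] → [yazuzogn]
/nipzuvodo/:
  A Final Vowel Raising: [nipzuvodo] → [nipzuvodu]
  B Final Devoicing: no change — [nipzuvodu]
  C Final Vowel Deletion: [nipzuvodu] → [nipzuvod]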